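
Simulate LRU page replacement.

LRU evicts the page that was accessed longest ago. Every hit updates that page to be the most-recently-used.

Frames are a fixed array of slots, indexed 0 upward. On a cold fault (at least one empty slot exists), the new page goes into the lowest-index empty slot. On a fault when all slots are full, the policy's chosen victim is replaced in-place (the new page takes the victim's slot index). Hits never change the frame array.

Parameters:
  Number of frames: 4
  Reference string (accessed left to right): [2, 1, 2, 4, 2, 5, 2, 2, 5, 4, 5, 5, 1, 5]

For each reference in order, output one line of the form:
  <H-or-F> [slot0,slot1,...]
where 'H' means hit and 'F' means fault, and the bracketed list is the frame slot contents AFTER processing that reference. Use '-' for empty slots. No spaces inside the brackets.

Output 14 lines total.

F [2,-,-,-]
F [2,1,-,-]
H [2,1,-,-]
F [2,1,4,-]
H [2,1,4,-]
F [2,1,4,5]
H [2,1,4,5]
H [2,1,4,5]
H [2,1,4,5]
H [2,1,4,5]
H [2,1,4,5]
H [2,1,4,5]
H [2,1,4,5]
H [2,1,4,5]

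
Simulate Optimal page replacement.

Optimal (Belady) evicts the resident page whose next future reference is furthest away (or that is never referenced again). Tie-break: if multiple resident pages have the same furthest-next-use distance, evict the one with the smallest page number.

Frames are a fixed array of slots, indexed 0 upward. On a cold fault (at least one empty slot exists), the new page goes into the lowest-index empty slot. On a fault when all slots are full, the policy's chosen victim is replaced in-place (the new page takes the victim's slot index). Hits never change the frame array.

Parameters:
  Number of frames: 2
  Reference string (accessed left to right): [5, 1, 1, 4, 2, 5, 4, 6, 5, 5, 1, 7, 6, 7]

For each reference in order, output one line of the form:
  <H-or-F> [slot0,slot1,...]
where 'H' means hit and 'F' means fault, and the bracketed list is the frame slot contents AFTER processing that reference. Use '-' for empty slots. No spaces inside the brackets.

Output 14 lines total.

F [5,-]
F [5,1]
H [5,1]
F [5,4]
F [5,2]
H [5,2]
F [5,4]
F [5,6]
H [5,6]
H [5,6]
F [1,6]
F [7,6]
H [7,6]
H [7,6]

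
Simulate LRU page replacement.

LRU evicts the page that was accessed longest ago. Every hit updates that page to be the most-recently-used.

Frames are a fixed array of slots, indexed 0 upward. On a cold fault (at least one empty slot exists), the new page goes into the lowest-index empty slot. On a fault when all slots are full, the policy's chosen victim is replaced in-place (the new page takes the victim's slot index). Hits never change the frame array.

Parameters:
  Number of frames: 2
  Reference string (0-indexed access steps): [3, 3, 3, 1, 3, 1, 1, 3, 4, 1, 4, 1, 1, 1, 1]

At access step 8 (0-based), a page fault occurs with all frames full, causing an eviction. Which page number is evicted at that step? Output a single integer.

Answer: 1

Derivation:
Step 0: ref 3 -> FAULT, frames=[3,-]
Step 1: ref 3 -> HIT, frames=[3,-]
Step 2: ref 3 -> HIT, frames=[3,-]
Step 3: ref 1 -> FAULT, frames=[3,1]
Step 4: ref 3 -> HIT, frames=[3,1]
Step 5: ref 1 -> HIT, frames=[3,1]
Step 6: ref 1 -> HIT, frames=[3,1]
Step 7: ref 3 -> HIT, frames=[3,1]
Step 8: ref 4 -> FAULT, evict 1, frames=[3,4]
At step 8: evicted page 1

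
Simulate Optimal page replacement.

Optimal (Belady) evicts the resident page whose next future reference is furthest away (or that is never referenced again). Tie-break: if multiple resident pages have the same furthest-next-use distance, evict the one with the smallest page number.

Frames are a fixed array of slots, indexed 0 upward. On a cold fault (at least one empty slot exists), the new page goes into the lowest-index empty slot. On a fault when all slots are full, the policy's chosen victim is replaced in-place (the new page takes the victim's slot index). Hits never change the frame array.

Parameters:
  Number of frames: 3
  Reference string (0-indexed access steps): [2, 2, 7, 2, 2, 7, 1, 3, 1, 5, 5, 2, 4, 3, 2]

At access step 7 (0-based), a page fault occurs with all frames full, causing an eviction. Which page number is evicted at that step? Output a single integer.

Step 0: ref 2 -> FAULT, frames=[2,-,-]
Step 1: ref 2 -> HIT, frames=[2,-,-]
Step 2: ref 7 -> FAULT, frames=[2,7,-]
Step 3: ref 2 -> HIT, frames=[2,7,-]
Step 4: ref 2 -> HIT, frames=[2,7,-]
Step 5: ref 7 -> HIT, frames=[2,7,-]
Step 6: ref 1 -> FAULT, frames=[2,7,1]
Step 7: ref 3 -> FAULT, evict 7, frames=[2,3,1]
At step 7: evicted page 7

Answer: 7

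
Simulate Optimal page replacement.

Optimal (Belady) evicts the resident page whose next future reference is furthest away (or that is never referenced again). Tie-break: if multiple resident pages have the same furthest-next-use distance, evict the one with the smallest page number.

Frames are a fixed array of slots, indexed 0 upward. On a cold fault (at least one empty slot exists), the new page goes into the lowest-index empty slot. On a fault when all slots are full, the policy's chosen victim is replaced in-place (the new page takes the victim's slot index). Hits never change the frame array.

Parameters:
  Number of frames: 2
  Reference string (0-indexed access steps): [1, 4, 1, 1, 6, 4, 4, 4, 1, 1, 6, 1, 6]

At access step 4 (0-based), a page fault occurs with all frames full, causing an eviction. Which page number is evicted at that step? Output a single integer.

Step 0: ref 1 -> FAULT, frames=[1,-]
Step 1: ref 4 -> FAULT, frames=[1,4]
Step 2: ref 1 -> HIT, frames=[1,4]
Step 3: ref 1 -> HIT, frames=[1,4]
Step 4: ref 6 -> FAULT, evict 1, frames=[6,4]
At step 4: evicted page 1

Answer: 1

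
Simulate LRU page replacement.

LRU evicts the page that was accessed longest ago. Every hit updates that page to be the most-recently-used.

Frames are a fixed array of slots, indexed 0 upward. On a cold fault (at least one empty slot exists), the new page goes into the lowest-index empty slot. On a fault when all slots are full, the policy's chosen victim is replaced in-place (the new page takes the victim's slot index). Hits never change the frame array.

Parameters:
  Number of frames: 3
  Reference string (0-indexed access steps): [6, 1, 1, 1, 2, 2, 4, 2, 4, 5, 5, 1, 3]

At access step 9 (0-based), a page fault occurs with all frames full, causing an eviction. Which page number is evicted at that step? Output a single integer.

Step 0: ref 6 -> FAULT, frames=[6,-,-]
Step 1: ref 1 -> FAULT, frames=[6,1,-]
Step 2: ref 1 -> HIT, frames=[6,1,-]
Step 3: ref 1 -> HIT, frames=[6,1,-]
Step 4: ref 2 -> FAULT, frames=[6,1,2]
Step 5: ref 2 -> HIT, frames=[6,1,2]
Step 6: ref 4 -> FAULT, evict 6, frames=[4,1,2]
Step 7: ref 2 -> HIT, frames=[4,1,2]
Step 8: ref 4 -> HIT, frames=[4,1,2]
Step 9: ref 5 -> FAULT, evict 1, frames=[4,5,2]
At step 9: evicted page 1

Answer: 1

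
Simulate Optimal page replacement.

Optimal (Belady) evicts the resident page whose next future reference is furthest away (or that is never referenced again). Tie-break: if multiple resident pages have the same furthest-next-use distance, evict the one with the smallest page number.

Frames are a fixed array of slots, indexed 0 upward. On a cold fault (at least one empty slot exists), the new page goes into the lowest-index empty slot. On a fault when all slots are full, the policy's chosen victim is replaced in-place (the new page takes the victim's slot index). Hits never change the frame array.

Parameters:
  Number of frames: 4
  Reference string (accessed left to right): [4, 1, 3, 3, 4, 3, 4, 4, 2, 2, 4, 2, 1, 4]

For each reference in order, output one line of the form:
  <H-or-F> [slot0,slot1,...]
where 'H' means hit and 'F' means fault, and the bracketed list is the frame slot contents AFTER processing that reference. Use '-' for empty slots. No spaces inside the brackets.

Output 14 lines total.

F [4,-,-,-]
F [4,1,-,-]
F [4,1,3,-]
H [4,1,3,-]
H [4,1,3,-]
H [4,1,3,-]
H [4,1,3,-]
H [4,1,3,-]
F [4,1,3,2]
H [4,1,3,2]
H [4,1,3,2]
H [4,1,3,2]
H [4,1,3,2]
H [4,1,3,2]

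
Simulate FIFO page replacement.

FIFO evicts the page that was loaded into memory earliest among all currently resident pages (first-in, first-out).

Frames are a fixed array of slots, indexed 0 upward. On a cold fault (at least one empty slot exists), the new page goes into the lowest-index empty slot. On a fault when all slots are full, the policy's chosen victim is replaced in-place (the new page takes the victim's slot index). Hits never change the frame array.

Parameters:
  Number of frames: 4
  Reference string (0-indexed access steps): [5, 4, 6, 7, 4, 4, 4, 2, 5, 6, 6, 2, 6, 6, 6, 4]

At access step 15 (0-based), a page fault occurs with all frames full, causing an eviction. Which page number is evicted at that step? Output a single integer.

Answer: 6

Derivation:
Step 0: ref 5 -> FAULT, frames=[5,-,-,-]
Step 1: ref 4 -> FAULT, frames=[5,4,-,-]
Step 2: ref 6 -> FAULT, frames=[5,4,6,-]
Step 3: ref 7 -> FAULT, frames=[5,4,6,7]
Step 4: ref 4 -> HIT, frames=[5,4,6,7]
Step 5: ref 4 -> HIT, frames=[5,4,6,7]
Step 6: ref 4 -> HIT, frames=[5,4,6,7]
Step 7: ref 2 -> FAULT, evict 5, frames=[2,4,6,7]
Step 8: ref 5 -> FAULT, evict 4, frames=[2,5,6,7]
Step 9: ref 6 -> HIT, frames=[2,5,6,7]
Step 10: ref 6 -> HIT, frames=[2,5,6,7]
Step 11: ref 2 -> HIT, frames=[2,5,6,7]
Step 12: ref 6 -> HIT, frames=[2,5,6,7]
Step 13: ref 6 -> HIT, frames=[2,5,6,7]
Step 14: ref 6 -> HIT, frames=[2,5,6,7]
Step 15: ref 4 -> FAULT, evict 6, frames=[2,5,4,7]
At step 15: evicted page 6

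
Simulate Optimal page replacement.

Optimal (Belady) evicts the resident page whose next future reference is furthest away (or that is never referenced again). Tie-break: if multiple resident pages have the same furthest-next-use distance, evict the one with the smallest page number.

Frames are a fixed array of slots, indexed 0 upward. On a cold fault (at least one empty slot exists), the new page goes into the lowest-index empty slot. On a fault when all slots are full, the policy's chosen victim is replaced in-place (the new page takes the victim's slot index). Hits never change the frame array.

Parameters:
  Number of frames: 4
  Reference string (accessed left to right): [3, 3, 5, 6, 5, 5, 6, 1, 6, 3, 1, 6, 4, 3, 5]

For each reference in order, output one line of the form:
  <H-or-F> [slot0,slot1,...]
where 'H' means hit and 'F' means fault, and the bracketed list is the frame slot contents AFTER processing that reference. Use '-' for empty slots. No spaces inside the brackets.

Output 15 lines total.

F [3,-,-,-]
H [3,-,-,-]
F [3,5,-,-]
F [3,5,6,-]
H [3,5,6,-]
H [3,5,6,-]
H [3,5,6,-]
F [3,5,6,1]
H [3,5,6,1]
H [3,5,6,1]
H [3,5,6,1]
H [3,5,6,1]
F [3,5,6,4]
H [3,5,6,4]
H [3,5,6,4]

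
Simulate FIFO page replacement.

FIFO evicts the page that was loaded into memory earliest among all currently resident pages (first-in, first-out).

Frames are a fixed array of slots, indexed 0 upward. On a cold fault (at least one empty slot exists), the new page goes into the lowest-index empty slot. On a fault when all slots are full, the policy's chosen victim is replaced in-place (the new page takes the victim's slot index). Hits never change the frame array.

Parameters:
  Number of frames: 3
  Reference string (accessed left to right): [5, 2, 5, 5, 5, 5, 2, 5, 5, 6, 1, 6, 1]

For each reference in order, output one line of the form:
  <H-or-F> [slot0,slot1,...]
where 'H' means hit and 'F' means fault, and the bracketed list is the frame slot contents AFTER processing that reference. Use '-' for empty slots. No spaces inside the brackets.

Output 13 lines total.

F [5,-,-]
F [5,2,-]
H [5,2,-]
H [5,2,-]
H [5,2,-]
H [5,2,-]
H [5,2,-]
H [5,2,-]
H [5,2,-]
F [5,2,6]
F [1,2,6]
H [1,2,6]
H [1,2,6]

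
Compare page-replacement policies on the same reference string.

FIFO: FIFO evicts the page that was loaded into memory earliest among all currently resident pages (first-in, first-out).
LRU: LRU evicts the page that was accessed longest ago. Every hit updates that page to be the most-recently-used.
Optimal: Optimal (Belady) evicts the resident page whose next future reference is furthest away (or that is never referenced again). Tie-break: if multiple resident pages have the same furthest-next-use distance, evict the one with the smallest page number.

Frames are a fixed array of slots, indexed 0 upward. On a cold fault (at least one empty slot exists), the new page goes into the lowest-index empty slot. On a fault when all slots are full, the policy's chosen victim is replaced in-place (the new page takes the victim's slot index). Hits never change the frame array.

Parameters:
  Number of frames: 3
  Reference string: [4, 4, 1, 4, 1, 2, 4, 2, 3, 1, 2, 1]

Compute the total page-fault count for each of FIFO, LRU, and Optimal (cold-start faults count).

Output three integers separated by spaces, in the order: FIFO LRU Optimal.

--- FIFO ---
  step 0: ref 4 -> FAULT, frames=[4,-,-] (faults so far: 1)
  step 1: ref 4 -> HIT, frames=[4,-,-] (faults so far: 1)
  step 2: ref 1 -> FAULT, frames=[4,1,-] (faults so far: 2)
  step 3: ref 4 -> HIT, frames=[4,1,-] (faults so far: 2)
  step 4: ref 1 -> HIT, frames=[4,1,-] (faults so far: 2)
  step 5: ref 2 -> FAULT, frames=[4,1,2] (faults so far: 3)
  step 6: ref 4 -> HIT, frames=[4,1,2] (faults so far: 3)
  step 7: ref 2 -> HIT, frames=[4,1,2] (faults so far: 3)
  step 8: ref 3 -> FAULT, evict 4, frames=[3,1,2] (faults so far: 4)
  step 9: ref 1 -> HIT, frames=[3,1,2] (faults so far: 4)
  step 10: ref 2 -> HIT, frames=[3,1,2] (faults so far: 4)
  step 11: ref 1 -> HIT, frames=[3,1,2] (faults so far: 4)
  FIFO total faults: 4
--- LRU ---
  step 0: ref 4 -> FAULT, frames=[4,-,-] (faults so far: 1)
  step 1: ref 4 -> HIT, frames=[4,-,-] (faults so far: 1)
  step 2: ref 1 -> FAULT, frames=[4,1,-] (faults so far: 2)
  step 3: ref 4 -> HIT, frames=[4,1,-] (faults so far: 2)
  step 4: ref 1 -> HIT, frames=[4,1,-] (faults so far: 2)
  step 5: ref 2 -> FAULT, frames=[4,1,2] (faults so far: 3)
  step 6: ref 4 -> HIT, frames=[4,1,2] (faults so far: 3)
  step 7: ref 2 -> HIT, frames=[4,1,2] (faults so far: 3)
  step 8: ref 3 -> FAULT, evict 1, frames=[4,3,2] (faults so far: 4)
  step 9: ref 1 -> FAULT, evict 4, frames=[1,3,2] (faults so far: 5)
  step 10: ref 2 -> HIT, frames=[1,3,2] (faults so far: 5)
  step 11: ref 1 -> HIT, frames=[1,3,2] (faults so far: 5)
  LRU total faults: 5
--- Optimal ---
  step 0: ref 4 -> FAULT, frames=[4,-,-] (faults so far: 1)
  step 1: ref 4 -> HIT, frames=[4,-,-] (faults so far: 1)
  step 2: ref 1 -> FAULT, frames=[4,1,-] (faults so far: 2)
  step 3: ref 4 -> HIT, frames=[4,1,-] (faults so far: 2)
  step 4: ref 1 -> HIT, frames=[4,1,-] (faults so far: 2)
  step 5: ref 2 -> FAULT, frames=[4,1,2] (faults so far: 3)
  step 6: ref 4 -> HIT, frames=[4,1,2] (faults so far: 3)
  step 7: ref 2 -> HIT, frames=[4,1,2] (faults so far: 3)
  step 8: ref 3 -> FAULT, evict 4, frames=[3,1,2] (faults so far: 4)
  step 9: ref 1 -> HIT, frames=[3,1,2] (faults so far: 4)
  step 10: ref 2 -> HIT, frames=[3,1,2] (faults so far: 4)
  step 11: ref 1 -> HIT, frames=[3,1,2] (faults so far: 4)
  Optimal total faults: 4

Answer: 4 5 4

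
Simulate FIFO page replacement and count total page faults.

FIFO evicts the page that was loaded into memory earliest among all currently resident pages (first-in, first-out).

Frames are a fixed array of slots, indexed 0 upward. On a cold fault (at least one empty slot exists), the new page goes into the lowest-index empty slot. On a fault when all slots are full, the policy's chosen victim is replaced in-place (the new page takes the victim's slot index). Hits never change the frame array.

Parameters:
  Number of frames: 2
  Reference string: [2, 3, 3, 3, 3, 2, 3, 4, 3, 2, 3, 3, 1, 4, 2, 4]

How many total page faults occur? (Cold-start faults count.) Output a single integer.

Step 0: ref 2 → FAULT, frames=[2,-]
Step 1: ref 3 → FAULT, frames=[2,3]
Step 2: ref 3 → HIT, frames=[2,3]
Step 3: ref 3 → HIT, frames=[2,3]
Step 4: ref 3 → HIT, frames=[2,3]
Step 5: ref 2 → HIT, frames=[2,3]
Step 6: ref 3 → HIT, frames=[2,3]
Step 7: ref 4 → FAULT (evict 2), frames=[4,3]
Step 8: ref 3 → HIT, frames=[4,3]
Step 9: ref 2 → FAULT (evict 3), frames=[4,2]
Step 10: ref 3 → FAULT (evict 4), frames=[3,2]
Step 11: ref 3 → HIT, frames=[3,2]
Step 12: ref 1 → FAULT (evict 2), frames=[3,1]
Step 13: ref 4 → FAULT (evict 3), frames=[4,1]
Step 14: ref 2 → FAULT (evict 1), frames=[4,2]
Step 15: ref 4 → HIT, frames=[4,2]
Total faults: 8

Answer: 8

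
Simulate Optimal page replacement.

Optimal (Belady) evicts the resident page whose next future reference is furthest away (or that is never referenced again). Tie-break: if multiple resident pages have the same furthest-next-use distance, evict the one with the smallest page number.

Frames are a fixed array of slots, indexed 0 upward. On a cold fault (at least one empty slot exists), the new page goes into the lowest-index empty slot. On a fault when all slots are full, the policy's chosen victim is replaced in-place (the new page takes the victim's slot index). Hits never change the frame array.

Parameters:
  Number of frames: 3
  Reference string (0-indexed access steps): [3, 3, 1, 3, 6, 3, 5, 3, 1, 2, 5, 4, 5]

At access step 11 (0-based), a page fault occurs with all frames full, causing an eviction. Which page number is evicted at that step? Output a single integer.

Step 0: ref 3 -> FAULT, frames=[3,-,-]
Step 1: ref 3 -> HIT, frames=[3,-,-]
Step 2: ref 1 -> FAULT, frames=[3,1,-]
Step 3: ref 3 -> HIT, frames=[3,1,-]
Step 4: ref 6 -> FAULT, frames=[3,1,6]
Step 5: ref 3 -> HIT, frames=[3,1,6]
Step 6: ref 5 -> FAULT, evict 6, frames=[3,1,5]
Step 7: ref 3 -> HIT, frames=[3,1,5]
Step 8: ref 1 -> HIT, frames=[3,1,5]
Step 9: ref 2 -> FAULT, evict 1, frames=[3,2,5]
Step 10: ref 5 -> HIT, frames=[3,2,5]
Step 11: ref 4 -> FAULT, evict 2, frames=[3,4,5]
At step 11: evicted page 2

Answer: 2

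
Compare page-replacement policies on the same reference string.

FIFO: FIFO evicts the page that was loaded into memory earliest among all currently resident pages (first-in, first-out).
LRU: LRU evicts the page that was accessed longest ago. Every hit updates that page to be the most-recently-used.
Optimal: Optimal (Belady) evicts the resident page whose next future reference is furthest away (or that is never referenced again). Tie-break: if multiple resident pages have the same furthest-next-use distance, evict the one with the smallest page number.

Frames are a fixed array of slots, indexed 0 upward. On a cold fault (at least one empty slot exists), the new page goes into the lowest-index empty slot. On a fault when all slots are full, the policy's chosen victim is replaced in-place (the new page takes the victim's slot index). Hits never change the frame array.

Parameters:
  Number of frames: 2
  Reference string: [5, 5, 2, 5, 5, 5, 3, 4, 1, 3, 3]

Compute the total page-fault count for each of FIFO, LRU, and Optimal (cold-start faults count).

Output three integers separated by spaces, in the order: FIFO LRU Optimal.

--- FIFO ---
  step 0: ref 5 -> FAULT, frames=[5,-] (faults so far: 1)
  step 1: ref 5 -> HIT, frames=[5,-] (faults so far: 1)
  step 2: ref 2 -> FAULT, frames=[5,2] (faults so far: 2)
  step 3: ref 5 -> HIT, frames=[5,2] (faults so far: 2)
  step 4: ref 5 -> HIT, frames=[5,2] (faults so far: 2)
  step 5: ref 5 -> HIT, frames=[5,2] (faults so far: 2)
  step 6: ref 3 -> FAULT, evict 5, frames=[3,2] (faults so far: 3)
  step 7: ref 4 -> FAULT, evict 2, frames=[3,4] (faults so far: 4)
  step 8: ref 1 -> FAULT, evict 3, frames=[1,4] (faults so far: 5)
  step 9: ref 3 -> FAULT, evict 4, frames=[1,3] (faults so far: 6)
  step 10: ref 3 -> HIT, frames=[1,3] (faults so far: 6)
  FIFO total faults: 6
--- LRU ---
  step 0: ref 5 -> FAULT, frames=[5,-] (faults so far: 1)
  step 1: ref 5 -> HIT, frames=[5,-] (faults so far: 1)
  step 2: ref 2 -> FAULT, frames=[5,2] (faults so far: 2)
  step 3: ref 5 -> HIT, frames=[5,2] (faults so far: 2)
  step 4: ref 5 -> HIT, frames=[5,2] (faults so far: 2)
  step 5: ref 5 -> HIT, frames=[5,2] (faults so far: 2)
  step 6: ref 3 -> FAULT, evict 2, frames=[5,3] (faults so far: 3)
  step 7: ref 4 -> FAULT, evict 5, frames=[4,3] (faults so far: 4)
  step 8: ref 1 -> FAULT, evict 3, frames=[4,1] (faults so far: 5)
  step 9: ref 3 -> FAULT, evict 4, frames=[3,1] (faults so far: 6)
  step 10: ref 3 -> HIT, frames=[3,1] (faults so far: 6)
  LRU total faults: 6
--- Optimal ---
  step 0: ref 5 -> FAULT, frames=[5,-] (faults so far: 1)
  step 1: ref 5 -> HIT, frames=[5,-] (faults so far: 1)
  step 2: ref 2 -> FAULT, frames=[5,2] (faults so far: 2)
  step 3: ref 5 -> HIT, frames=[5,2] (faults so far: 2)
  step 4: ref 5 -> HIT, frames=[5,2] (faults so far: 2)
  step 5: ref 5 -> HIT, frames=[5,2] (faults so far: 2)
  step 6: ref 3 -> FAULT, evict 2, frames=[5,3] (faults so far: 3)
  step 7: ref 4 -> FAULT, evict 5, frames=[4,3] (faults so far: 4)
  step 8: ref 1 -> FAULT, evict 4, frames=[1,3] (faults so far: 5)
  step 9: ref 3 -> HIT, frames=[1,3] (faults so far: 5)
  step 10: ref 3 -> HIT, frames=[1,3] (faults so far: 5)
  Optimal total faults: 5

Answer: 6 6 5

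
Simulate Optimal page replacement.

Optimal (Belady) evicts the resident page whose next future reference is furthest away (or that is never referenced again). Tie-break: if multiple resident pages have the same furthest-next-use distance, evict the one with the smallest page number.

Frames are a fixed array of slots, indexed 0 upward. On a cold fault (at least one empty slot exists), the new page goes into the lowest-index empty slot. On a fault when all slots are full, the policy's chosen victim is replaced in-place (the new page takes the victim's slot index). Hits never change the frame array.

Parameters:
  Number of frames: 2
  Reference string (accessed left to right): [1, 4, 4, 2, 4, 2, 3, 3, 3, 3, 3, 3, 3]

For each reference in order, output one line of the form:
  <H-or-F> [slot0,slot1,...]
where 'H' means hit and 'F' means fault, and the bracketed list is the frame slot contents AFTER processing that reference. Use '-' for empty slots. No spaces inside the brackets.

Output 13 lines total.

F [1,-]
F [1,4]
H [1,4]
F [2,4]
H [2,4]
H [2,4]
F [3,4]
H [3,4]
H [3,4]
H [3,4]
H [3,4]
H [3,4]
H [3,4]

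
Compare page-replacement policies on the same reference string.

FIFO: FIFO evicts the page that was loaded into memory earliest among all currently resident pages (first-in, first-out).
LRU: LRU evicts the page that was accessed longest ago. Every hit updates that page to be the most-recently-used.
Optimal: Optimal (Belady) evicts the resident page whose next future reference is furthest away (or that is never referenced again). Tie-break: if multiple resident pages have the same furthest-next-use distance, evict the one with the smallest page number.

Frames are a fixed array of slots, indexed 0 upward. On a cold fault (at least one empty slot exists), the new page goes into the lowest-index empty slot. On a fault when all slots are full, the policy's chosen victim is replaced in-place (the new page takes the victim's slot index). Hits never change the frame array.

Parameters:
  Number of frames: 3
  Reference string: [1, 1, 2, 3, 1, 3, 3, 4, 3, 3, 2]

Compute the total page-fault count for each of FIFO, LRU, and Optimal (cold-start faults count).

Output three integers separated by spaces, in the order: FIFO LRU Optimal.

--- FIFO ---
  step 0: ref 1 -> FAULT, frames=[1,-,-] (faults so far: 1)
  step 1: ref 1 -> HIT, frames=[1,-,-] (faults so far: 1)
  step 2: ref 2 -> FAULT, frames=[1,2,-] (faults so far: 2)
  step 3: ref 3 -> FAULT, frames=[1,2,3] (faults so far: 3)
  step 4: ref 1 -> HIT, frames=[1,2,3] (faults so far: 3)
  step 5: ref 3 -> HIT, frames=[1,2,3] (faults so far: 3)
  step 6: ref 3 -> HIT, frames=[1,2,3] (faults so far: 3)
  step 7: ref 4 -> FAULT, evict 1, frames=[4,2,3] (faults so far: 4)
  step 8: ref 3 -> HIT, frames=[4,2,3] (faults so far: 4)
  step 9: ref 3 -> HIT, frames=[4,2,3] (faults so far: 4)
  step 10: ref 2 -> HIT, frames=[4,2,3] (faults so far: 4)
  FIFO total faults: 4
--- LRU ---
  step 0: ref 1 -> FAULT, frames=[1,-,-] (faults so far: 1)
  step 1: ref 1 -> HIT, frames=[1,-,-] (faults so far: 1)
  step 2: ref 2 -> FAULT, frames=[1,2,-] (faults so far: 2)
  step 3: ref 3 -> FAULT, frames=[1,2,3] (faults so far: 3)
  step 4: ref 1 -> HIT, frames=[1,2,3] (faults so far: 3)
  step 5: ref 3 -> HIT, frames=[1,2,3] (faults so far: 3)
  step 6: ref 3 -> HIT, frames=[1,2,3] (faults so far: 3)
  step 7: ref 4 -> FAULT, evict 2, frames=[1,4,3] (faults so far: 4)
  step 8: ref 3 -> HIT, frames=[1,4,3] (faults so far: 4)
  step 9: ref 3 -> HIT, frames=[1,4,3] (faults so far: 4)
  step 10: ref 2 -> FAULT, evict 1, frames=[2,4,3] (faults so far: 5)
  LRU total faults: 5
--- Optimal ---
  step 0: ref 1 -> FAULT, frames=[1,-,-] (faults so far: 1)
  step 1: ref 1 -> HIT, frames=[1,-,-] (faults so far: 1)
  step 2: ref 2 -> FAULT, frames=[1,2,-] (faults so far: 2)
  step 3: ref 3 -> FAULT, frames=[1,2,3] (faults so far: 3)
  step 4: ref 1 -> HIT, frames=[1,2,3] (faults so far: 3)
  step 5: ref 3 -> HIT, frames=[1,2,3] (faults so far: 3)
  step 6: ref 3 -> HIT, frames=[1,2,3] (faults so far: 3)
  step 7: ref 4 -> FAULT, evict 1, frames=[4,2,3] (faults so far: 4)
  step 8: ref 3 -> HIT, frames=[4,2,3] (faults so far: 4)
  step 9: ref 3 -> HIT, frames=[4,2,3] (faults so far: 4)
  step 10: ref 2 -> HIT, frames=[4,2,3] (faults so far: 4)
  Optimal total faults: 4

Answer: 4 5 4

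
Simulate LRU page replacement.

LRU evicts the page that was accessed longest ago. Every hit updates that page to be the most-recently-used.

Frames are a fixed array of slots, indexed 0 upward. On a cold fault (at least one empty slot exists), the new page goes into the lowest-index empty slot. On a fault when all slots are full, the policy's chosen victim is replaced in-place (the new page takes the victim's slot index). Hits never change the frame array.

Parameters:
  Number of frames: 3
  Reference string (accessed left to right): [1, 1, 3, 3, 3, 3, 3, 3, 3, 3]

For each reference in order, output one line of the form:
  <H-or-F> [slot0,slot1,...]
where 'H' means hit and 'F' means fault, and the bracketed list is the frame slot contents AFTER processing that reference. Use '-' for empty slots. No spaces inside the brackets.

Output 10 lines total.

F [1,-,-]
H [1,-,-]
F [1,3,-]
H [1,3,-]
H [1,3,-]
H [1,3,-]
H [1,3,-]
H [1,3,-]
H [1,3,-]
H [1,3,-]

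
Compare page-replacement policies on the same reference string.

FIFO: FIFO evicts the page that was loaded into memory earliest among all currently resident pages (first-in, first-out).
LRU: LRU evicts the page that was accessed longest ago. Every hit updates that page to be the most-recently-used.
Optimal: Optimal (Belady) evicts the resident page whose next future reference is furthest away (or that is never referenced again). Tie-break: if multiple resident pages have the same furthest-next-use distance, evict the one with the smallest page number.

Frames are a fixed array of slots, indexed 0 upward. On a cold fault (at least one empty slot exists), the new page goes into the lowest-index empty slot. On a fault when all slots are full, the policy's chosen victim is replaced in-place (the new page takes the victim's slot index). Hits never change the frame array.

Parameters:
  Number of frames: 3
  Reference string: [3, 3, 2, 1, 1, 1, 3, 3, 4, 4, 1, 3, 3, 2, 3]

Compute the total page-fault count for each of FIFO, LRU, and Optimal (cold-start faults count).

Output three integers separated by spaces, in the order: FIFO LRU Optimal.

Answer: 6 5 5

Derivation:
--- FIFO ---
  step 0: ref 3 -> FAULT, frames=[3,-,-] (faults so far: 1)
  step 1: ref 3 -> HIT, frames=[3,-,-] (faults so far: 1)
  step 2: ref 2 -> FAULT, frames=[3,2,-] (faults so far: 2)
  step 3: ref 1 -> FAULT, frames=[3,2,1] (faults so far: 3)
  step 4: ref 1 -> HIT, frames=[3,2,1] (faults so far: 3)
  step 5: ref 1 -> HIT, frames=[3,2,1] (faults so far: 3)
  step 6: ref 3 -> HIT, frames=[3,2,1] (faults so far: 3)
  step 7: ref 3 -> HIT, frames=[3,2,1] (faults so far: 3)
  step 8: ref 4 -> FAULT, evict 3, frames=[4,2,1] (faults so far: 4)
  step 9: ref 4 -> HIT, frames=[4,2,1] (faults so far: 4)
  step 10: ref 1 -> HIT, frames=[4,2,1] (faults so far: 4)
  step 11: ref 3 -> FAULT, evict 2, frames=[4,3,1] (faults so far: 5)
  step 12: ref 3 -> HIT, frames=[4,3,1] (faults so far: 5)
  step 13: ref 2 -> FAULT, evict 1, frames=[4,3,2] (faults so far: 6)
  step 14: ref 3 -> HIT, frames=[4,3,2] (faults so far: 6)
  FIFO total faults: 6
--- LRU ---
  step 0: ref 3 -> FAULT, frames=[3,-,-] (faults so far: 1)
  step 1: ref 3 -> HIT, frames=[3,-,-] (faults so far: 1)
  step 2: ref 2 -> FAULT, frames=[3,2,-] (faults so far: 2)
  step 3: ref 1 -> FAULT, frames=[3,2,1] (faults so far: 3)
  step 4: ref 1 -> HIT, frames=[3,2,1] (faults so far: 3)
  step 5: ref 1 -> HIT, frames=[3,2,1] (faults so far: 3)
  step 6: ref 3 -> HIT, frames=[3,2,1] (faults so far: 3)
  step 7: ref 3 -> HIT, frames=[3,2,1] (faults so far: 3)
  step 8: ref 4 -> FAULT, evict 2, frames=[3,4,1] (faults so far: 4)
  step 9: ref 4 -> HIT, frames=[3,4,1] (faults so far: 4)
  step 10: ref 1 -> HIT, frames=[3,4,1] (faults so far: 4)
  step 11: ref 3 -> HIT, frames=[3,4,1] (faults so far: 4)
  step 12: ref 3 -> HIT, frames=[3,4,1] (faults so far: 4)
  step 13: ref 2 -> FAULT, evict 4, frames=[3,2,1] (faults so far: 5)
  step 14: ref 3 -> HIT, frames=[3,2,1] (faults so far: 5)
  LRU total faults: 5
--- Optimal ---
  step 0: ref 3 -> FAULT, frames=[3,-,-] (faults so far: 1)
  step 1: ref 3 -> HIT, frames=[3,-,-] (faults so far: 1)
  step 2: ref 2 -> FAULT, frames=[3,2,-] (faults so far: 2)
  step 3: ref 1 -> FAULT, frames=[3,2,1] (faults so far: 3)
  step 4: ref 1 -> HIT, frames=[3,2,1] (faults so far: 3)
  step 5: ref 1 -> HIT, frames=[3,2,1] (faults so far: 3)
  step 6: ref 3 -> HIT, frames=[3,2,1] (faults so far: 3)
  step 7: ref 3 -> HIT, frames=[3,2,1] (faults so far: 3)
  step 8: ref 4 -> FAULT, evict 2, frames=[3,4,1] (faults so far: 4)
  step 9: ref 4 -> HIT, frames=[3,4,1] (faults so far: 4)
  step 10: ref 1 -> HIT, frames=[3,4,1] (faults so far: 4)
  step 11: ref 3 -> HIT, frames=[3,4,1] (faults so far: 4)
  step 12: ref 3 -> HIT, frames=[3,4,1] (faults so far: 4)
  step 13: ref 2 -> FAULT, evict 1, frames=[3,4,2] (faults so far: 5)
  step 14: ref 3 -> HIT, frames=[3,4,2] (faults so far: 5)
  Optimal total faults: 5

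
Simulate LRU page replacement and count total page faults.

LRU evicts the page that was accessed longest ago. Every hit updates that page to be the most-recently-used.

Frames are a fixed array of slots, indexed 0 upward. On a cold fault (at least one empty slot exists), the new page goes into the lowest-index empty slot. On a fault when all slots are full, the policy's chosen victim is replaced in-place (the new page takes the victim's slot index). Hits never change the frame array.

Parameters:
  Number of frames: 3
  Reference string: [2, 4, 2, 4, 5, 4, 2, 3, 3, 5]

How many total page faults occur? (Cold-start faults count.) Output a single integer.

Step 0: ref 2 → FAULT, frames=[2,-,-]
Step 1: ref 4 → FAULT, frames=[2,4,-]
Step 2: ref 2 → HIT, frames=[2,4,-]
Step 3: ref 4 → HIT, frames=[2,4,-]
Step 4: ref 5 → FAULT, frames=[2,4,5]
Step 5: ref 4 → HIT, frames=[2,4,5]
Step 6: ref 2 → HIT, frames=[2,4,5]
Step 7: ref 3 → FAULT (evict 5), frames=[2,4,3]
Step 8: ref 3 → HIT, frames=[2,4,3]
Step 9: ref 5 → FAULT (evict 4), frames=[2,5,3]
Total faults: 5

Answer: 5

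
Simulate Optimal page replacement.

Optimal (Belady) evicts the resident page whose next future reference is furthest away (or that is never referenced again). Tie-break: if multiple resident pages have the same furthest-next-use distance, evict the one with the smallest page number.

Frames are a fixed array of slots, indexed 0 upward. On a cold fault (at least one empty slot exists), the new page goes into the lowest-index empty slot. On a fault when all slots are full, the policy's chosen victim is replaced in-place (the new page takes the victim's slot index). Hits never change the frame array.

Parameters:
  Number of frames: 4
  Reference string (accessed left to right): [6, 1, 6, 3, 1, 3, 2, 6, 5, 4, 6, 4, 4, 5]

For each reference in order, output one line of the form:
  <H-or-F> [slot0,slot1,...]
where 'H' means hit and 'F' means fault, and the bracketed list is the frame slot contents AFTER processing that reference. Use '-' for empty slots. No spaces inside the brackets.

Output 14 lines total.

F [6,-,-,-]
F [6,1,-,-]
H [6,1,-,-]
F [6,1,3,-]
H [6,1,3,-]
H [6,1,3,-]
F [6,1,3,2]
H [6,1,3,2]
F [6,5,3,2]
F [6,5,3,4]
H [6,5,3,4]
H [6,5,3,4]
H [6,5,3,4]
H [6,5,3,4]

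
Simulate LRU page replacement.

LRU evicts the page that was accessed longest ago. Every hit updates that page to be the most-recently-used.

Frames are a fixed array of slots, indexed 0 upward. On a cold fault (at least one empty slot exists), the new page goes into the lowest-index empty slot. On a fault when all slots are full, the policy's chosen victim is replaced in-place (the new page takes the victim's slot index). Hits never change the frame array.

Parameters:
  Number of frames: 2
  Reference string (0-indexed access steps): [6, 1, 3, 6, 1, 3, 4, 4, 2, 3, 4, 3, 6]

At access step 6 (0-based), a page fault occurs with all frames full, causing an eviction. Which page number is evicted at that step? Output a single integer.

Step 0: ref 6 -> FAULT, frames=[6,-]
Step 1: ref 1 -> FAULT, frames=[6,1]
Step 2: ref 3 -> FAULT, evict 6, frames=[3,1]
Step 3: ref 6 -> FAULT, evict 1, frames=[3,6]
Step 4: ref 1 -> FAULT, evict 3, frames=[1,6]
Step 5: ref 3 -> FAULT, evict 6, frames=[1,3]
Step 6: ref 4 -> FAULT, evict 1, frames=[4,3]
At step 6: evicted page 1

Answer: 1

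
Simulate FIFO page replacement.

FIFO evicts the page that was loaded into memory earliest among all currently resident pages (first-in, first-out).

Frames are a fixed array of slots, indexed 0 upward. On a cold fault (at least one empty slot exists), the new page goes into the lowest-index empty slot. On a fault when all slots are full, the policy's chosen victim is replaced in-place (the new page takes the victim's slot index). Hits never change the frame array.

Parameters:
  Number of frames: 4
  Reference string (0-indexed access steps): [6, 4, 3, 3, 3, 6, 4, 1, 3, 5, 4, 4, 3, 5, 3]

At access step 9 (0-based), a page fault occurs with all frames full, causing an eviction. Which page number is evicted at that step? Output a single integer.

Answer: 6

Derivation:
Step 0: ref 6 -> FAULT, frames=[6,-,-,-]
Step 1: ref 4 -> FAULT, frames=[6,4,-,-]
Step 2: ref 3 -> FAULT, frames=[6,4,3,-]
Step 3: ref 3 -> HIT, frames=[6,4,3,-]
Step 4: ref 3 -> HIT, frames=[6,4,3,-]
Step 5: ref 6 -> HIT, frames=[6,4,3,-]
Step 6: ref 4 -> HIT, frames=[6,4,3,-]
Step 7: ref 1 -> FAULT, frames=[6,4,3,1]
Step 8: ref 3 -> HIT, frames=[6,4,3,1]
Step 9: ref 5 -> FAULT, evict 6, frames=[5,4,3,1]
At step 9: evicted page 6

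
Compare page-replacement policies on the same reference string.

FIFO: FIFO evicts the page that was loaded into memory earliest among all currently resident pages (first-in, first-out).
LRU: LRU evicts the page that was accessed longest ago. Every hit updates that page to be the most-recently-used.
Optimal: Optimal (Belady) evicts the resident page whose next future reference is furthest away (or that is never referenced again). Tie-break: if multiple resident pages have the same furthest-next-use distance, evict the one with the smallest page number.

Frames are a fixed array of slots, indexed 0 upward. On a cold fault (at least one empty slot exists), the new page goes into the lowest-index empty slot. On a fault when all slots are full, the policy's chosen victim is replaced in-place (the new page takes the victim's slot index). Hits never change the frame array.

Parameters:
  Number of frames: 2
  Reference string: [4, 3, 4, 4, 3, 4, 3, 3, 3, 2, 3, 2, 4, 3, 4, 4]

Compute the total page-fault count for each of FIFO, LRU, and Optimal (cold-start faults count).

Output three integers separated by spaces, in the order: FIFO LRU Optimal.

--- FIFO ---
  step 0: ref 4 -> FAULT, frames=[4,-] (faults so far: 1)
  step 1: ref 3 -> FAULT, frames=[4,3] (faults so far: 2)
  step 2: ref 4 -> HIT, frames=[4,3] (faults so far: 2)
  step 3: ref 4 -> HIT, frames=[4,3] (faults so far: 2)
  step 4: ref 3 -> HIT, frames=[4,3] (faults so far: 2)
  step 5: ref 4 -> HIT, frames=[4,3] (faults so far: 2)
  step 6: ref 3 -> HIT, frames=[4,3] (faults so far: 2)
  step 7: ref 3 -> HIT, frames=[4,3] (faults so far: 2)
  step 8: ref 3 -> HIT, frames=[4,3] (faults so far: 2)
  step 9: ref 2 -> FAULT, evict 4, frames=[2,3] (faults so far: 3)
  step 10: ref 3 -> HIT, frames=[2,3] (faults so far: 3)
  step 11: ref 2 -> HIT, frames=[2,3] (faults so far: 3)
  step 12: ref 4 -> FAULT, evict 3, frames=[2,4] (faults so far: 4)
  step 13: ref 3 -> FAULT, evict 2, frames=[3,4] (faults so far: 5)
  step 14: ref 4 -> HIT, frames=[3,4] (faults so far: 5)
  step 15: ref 4 -> HIT, frames=[3,4] (faults so far: 5)
  FIFO total faults: 5
--- LRU ---
  step 0: ref 4 -> FAULT, frames=[4,-] (faults so far: 1)
  step 1: ref 3 -> FAULT, frames=[4,3] (faults so far: 2)
  step 2: ref 4 -> HIT, frames=[4,3] (faults so far: 2)
  step 3: ref 4 -> HIT, frames=[4,3] (faults so far: 2)
  step 4: ref 3 -> HIT, frames=[4,3] (faults so far: 2)
  step 5: ref 4 -> HIT, frames=[4,3] (faults so far: 2)
  step 6: ref 3 -> HIT, frames=[4,3] (faults so far: 2)
  step 7: ref 3 -> HIT, frames=[4,3] (faults so far: 2)
  step 8: ref 3 -> HIT, frames=[4,3] (faults so far: 2)
  step 9: ref 2 -> FAULT, evict 4, frames=[2,3] (faults so far: 3)
  step 10: ref 3 -> HIT, frames=[2,3] (faults so far: 3)
  step 11: ref 2 -> HIT, frames=[2,3] (faults so far: 3)
  step 12: ref 4 -> FAULT, evict 3, frames=[2,4] (faults so far: 4)
  step 13: ref 3 -> FAULT, evict 2, frames=[3,4] (faults so far: 5)
  step 14: ref 4 -> HIT, frames=[3,4] (faults so far: 5)
  step 15: ref 4 -> HIT, frames=[3,4] (faults so far: 5)
  LRU total faults: 5
--- Optimal ---
  step 0: ref 4 -> FAULT, frames=[4,-] (faults so far: 1)
  step 1: ref 3 -> FAULT, frames=[4,3] (faults so far: 2)
  step 2: ref 4 -> HIT, frames=[4,3] (faults so far: 2)
  step 3: ref 4 -> HIT, frames=[4,3] (faults so far: 2)
  step 4: ref 3 -> HIT, frames=[4,3] (faults so far: 2)
  step 5: ref 4 -> HIT, frames=[4,3] (faults so far: 2)
  step 6: ref 3 -> HIT, frames=[4,3] (faults so far: 2)
  step 7: ref 3 -> HIT, frames=[4,3] (faults so far: 2)
  step 8: ref 3 -> HIT, frames=[4,3] (faults so far: 2)
  step 9: ref 2 -> FAULT, evict 4, frames=[2,3] (faults so far: 3)
  step 10: ref 3 -> HIT, frames=[2,3] (faults so far: 3)
  step 11: ref 2 -> HIT, frames=[2,3] (faults so far: 3)
  step 12: ref 4 -> FAULT, evict 2, frames=[4,3] (faults so far: 4)
  step 13: ref 3 -> HIT, frames=[4,3] (faults so far: 4)
  step 14: ref 4 -> HIT, frames=[4,3] (faults so far: 4)
  step 15: ref 4 -> HIT, frames=[4,3] (faults so far: 4)
  Optimal total faults: 4

Answer: 5 5 4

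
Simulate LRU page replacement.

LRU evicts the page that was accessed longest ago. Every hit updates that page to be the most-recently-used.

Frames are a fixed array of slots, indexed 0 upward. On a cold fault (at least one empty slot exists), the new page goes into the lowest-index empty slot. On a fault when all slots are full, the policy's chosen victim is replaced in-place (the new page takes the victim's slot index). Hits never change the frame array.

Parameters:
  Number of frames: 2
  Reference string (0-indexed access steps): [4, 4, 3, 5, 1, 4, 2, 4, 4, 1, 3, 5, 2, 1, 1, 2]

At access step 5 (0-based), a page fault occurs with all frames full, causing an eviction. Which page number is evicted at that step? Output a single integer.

Step 0: ref 4 -> FAULT, frames=[4,-]
Step 1: ref 4 -> HIT, frames=[4,-]
Step 2: ref 3 -> FAULT, frames=[4,3]
Step 3: ref 5 -> FAULT, evict 4, frames=[5,3]
Step 4: ref 1 -> FAULT, evict 3, frames=[5,1]
Step 5: ref 4 -> FAULT, evict 5, frames=[4,1]
At step 5: evicted page 5

Answer: 5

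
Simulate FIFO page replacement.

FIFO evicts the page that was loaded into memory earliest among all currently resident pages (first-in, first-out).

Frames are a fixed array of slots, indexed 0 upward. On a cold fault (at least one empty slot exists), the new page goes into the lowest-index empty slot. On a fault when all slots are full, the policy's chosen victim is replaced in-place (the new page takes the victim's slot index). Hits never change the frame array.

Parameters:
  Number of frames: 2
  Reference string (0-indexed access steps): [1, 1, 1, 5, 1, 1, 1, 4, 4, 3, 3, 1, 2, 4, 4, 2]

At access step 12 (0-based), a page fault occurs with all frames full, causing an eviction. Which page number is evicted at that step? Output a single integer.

Answer: 3

Derivation:
Step 0: ref 1 -> FAULT, frames=[1,-]
Step 1: ref 1 -> HIT, frames=[1,-]
Step 2: ref 1 -> HIT, frames=[1,-]
Step 3: ref 5 -> FAULT, frames=[1,5]
Step 4: ref 1 -> HIT, frames=[1,5]
Step 5: ref 1 -> HIT, frames=[1,5]
Step 6: ref 1 -> HIT, frames=[1,5]
Step 7: ref 4 -> FAULT, evict 1, frames=[4,5]
Step 8: ref 4 -> HIT, frames=[4,5]
Step 9: ref 3 -> FAULT, evict 5, frames=[4,3]
Step 10: ref 3 -> HIT, frames=[4,3]
Step 11: ref 1 -> FAULT, evict 4, frames=[1,3]
Step 12: ref 2 -> FAULT, evict 3, frames=[1,2]
At step 12: evicted page 3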